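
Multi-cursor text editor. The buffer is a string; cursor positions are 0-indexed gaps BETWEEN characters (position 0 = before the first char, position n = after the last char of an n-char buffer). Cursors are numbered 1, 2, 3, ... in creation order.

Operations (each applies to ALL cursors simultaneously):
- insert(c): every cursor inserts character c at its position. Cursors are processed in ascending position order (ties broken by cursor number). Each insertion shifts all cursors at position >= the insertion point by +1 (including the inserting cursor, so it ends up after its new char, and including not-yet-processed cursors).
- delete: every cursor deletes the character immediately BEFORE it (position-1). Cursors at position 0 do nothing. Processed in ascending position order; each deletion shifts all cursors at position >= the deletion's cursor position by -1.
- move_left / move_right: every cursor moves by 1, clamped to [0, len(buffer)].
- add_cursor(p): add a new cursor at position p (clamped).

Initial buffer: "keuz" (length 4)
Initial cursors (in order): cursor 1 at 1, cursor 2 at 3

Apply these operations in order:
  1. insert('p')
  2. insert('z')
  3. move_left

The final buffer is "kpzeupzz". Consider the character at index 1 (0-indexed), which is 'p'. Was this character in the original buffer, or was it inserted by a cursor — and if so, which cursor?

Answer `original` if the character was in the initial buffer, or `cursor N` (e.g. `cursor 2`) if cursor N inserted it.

After op 1 (insert('p')): buffer="kpeupz" (len 6), cursors c1@2 c2@5, authorship .1..2.
After op 2 (insert('z')): buffer="kpzeupzz" (len 8), cursors c1@3 c2@7, authorship .11..22.
After op 3 (move_left): buffer="kpzeupzz" (len 8), cursors c1@2 c2@6, authorship .11..22.
Authorship (.=original, N=cursor N): . 1 1 . . 2 2 .
Index 1: author = 1

Answer: cursor 1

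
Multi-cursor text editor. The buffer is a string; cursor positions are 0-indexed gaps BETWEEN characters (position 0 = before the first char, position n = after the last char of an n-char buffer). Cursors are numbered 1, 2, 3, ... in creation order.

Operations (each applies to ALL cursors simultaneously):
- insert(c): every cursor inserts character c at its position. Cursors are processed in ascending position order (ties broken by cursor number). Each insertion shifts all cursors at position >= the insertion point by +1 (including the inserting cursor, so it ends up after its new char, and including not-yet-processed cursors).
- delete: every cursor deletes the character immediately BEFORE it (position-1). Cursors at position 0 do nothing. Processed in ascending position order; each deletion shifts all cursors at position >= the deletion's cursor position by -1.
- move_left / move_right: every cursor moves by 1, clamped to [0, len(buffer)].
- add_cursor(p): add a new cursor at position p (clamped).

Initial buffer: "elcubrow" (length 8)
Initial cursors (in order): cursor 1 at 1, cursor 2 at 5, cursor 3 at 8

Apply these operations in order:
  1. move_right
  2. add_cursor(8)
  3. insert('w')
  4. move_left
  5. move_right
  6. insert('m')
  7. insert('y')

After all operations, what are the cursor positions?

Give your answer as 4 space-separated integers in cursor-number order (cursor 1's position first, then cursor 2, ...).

After op 1 (move_right): buffer="elcubrow" (len 8), cursors c1@2 c2@6 c3@8, authorship ........
After op 2 (add_cursor(8)): buffer="elcubrow" (len 8), cursors c1@2 c2@6 c3@8 c4@8, authorship ........
After op 3 (insert('w')): buffer="elwcubrwowww" (len 12), cursors c1@3 c2@8 c3@12 c4@12, authorship ..1....2..34
After op 4 (move_left): buffer="elwcubrwowww" (len 12), cursors c1@2 c2@7 c3@11 c4@11, authorship ..1....2..34
After op 5 (move_right): buffer="elwcubrwowww" (len 12), cursors c1@3 c2@8 c3@12 c4@12, authorship ..1....2..34
After op 6 (insert('m')): buffer="elwmcubrwmowwwmm" (len 16), cursors c1@4 c2@10 c3@16 c4@16, authorship ..11....22..3434
After op 7 (insert('y')): buffer="elwmycubrwmyowwwmmyy" (len 20), cursors c1@5 c2@12 c3@20 c4@20, authorship ..111....222..343434

Answer: 5 12 20 20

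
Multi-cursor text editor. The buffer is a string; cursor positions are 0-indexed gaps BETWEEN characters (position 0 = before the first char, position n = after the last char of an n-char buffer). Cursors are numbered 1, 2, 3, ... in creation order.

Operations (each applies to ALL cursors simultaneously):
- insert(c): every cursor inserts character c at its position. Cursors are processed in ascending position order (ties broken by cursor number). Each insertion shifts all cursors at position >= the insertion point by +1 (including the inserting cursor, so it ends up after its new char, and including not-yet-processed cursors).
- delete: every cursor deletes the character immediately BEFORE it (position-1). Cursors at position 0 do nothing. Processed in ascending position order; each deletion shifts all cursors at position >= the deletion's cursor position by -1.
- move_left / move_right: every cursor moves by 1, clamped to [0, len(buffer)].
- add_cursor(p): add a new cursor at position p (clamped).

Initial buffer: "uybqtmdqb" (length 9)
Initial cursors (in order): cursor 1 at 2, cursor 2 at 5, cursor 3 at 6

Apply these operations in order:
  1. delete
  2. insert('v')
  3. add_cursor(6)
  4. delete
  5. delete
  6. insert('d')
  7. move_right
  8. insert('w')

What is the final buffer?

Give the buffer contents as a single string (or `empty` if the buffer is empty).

Answer: dddddwwwwqb

Derivation:
After op 1 (delete): buffer="ubqdqb" (len 6), cursors c1@1 c2@3 c3@3, authorship ......
After op 2 (insert('v')): buffer="uvbqvvdqb" (len 9), cursors c1@2 c2@6 c3@6, authorship .1..23...
After op 3 (add_cursor(6)): buffer="uvbqvvdqb" (len 9), cursors c1@2 c2@6 c3@6 c4@6, authorship .1..23...
After op 4 (delete): buffer="ubdqb" (len 5), cursors c1@1 c2@2 c3@2 c4@2, authorship .....
After op 5 (delete): buffer="dqb" (len 3), cursors c1@0 c2@0 c3@0 c4@0, authorship ...
After op 6 (insert('d')): buffer="dddddqb" (len 7), cursors c1@4 c2@4 c3@4 c4@4, authorship 1234...
After op 7 (move_right): buffer="dddddqb" (len 7), cursors c1@5 c2@5 c3@5 c4@5, authorship 1234...
After op 8 (insert('w')): buffer="dddddwwwwqb" (len 11), cursors c1@9 c2@9 c3@9 c4@9, authorship 1234.1234..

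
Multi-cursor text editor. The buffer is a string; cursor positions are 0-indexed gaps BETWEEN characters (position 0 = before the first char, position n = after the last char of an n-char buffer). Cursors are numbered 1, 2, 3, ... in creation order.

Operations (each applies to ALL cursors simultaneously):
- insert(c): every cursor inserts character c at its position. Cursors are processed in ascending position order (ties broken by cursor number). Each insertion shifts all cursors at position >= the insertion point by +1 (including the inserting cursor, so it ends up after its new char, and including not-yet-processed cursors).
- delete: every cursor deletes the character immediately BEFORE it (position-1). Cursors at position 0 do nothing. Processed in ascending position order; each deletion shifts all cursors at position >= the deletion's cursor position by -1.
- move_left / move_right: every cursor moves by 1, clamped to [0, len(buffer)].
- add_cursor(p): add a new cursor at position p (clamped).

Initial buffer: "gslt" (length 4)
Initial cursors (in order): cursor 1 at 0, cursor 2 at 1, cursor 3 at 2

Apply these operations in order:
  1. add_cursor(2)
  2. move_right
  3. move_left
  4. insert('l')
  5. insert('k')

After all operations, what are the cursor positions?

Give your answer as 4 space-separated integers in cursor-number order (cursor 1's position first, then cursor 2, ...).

After op 1 (add_cursor(2)): buffer="gslt" (len 4), cursors c1@0 c2@1 c3@2 c4@2, authorship ....
After op 2 (move_right): buffer="gslt" (len 4), cursors c1@1 c2@2 c3@3 c4@3, authorship ....
After op 3 (move_left): buffer="gslt" (len 4), cursors c1@0 c2@1 c3@2 c4@2, authorship ....
After op 4 (insert('l')): buffer="lglslllt" (len 8), cursors c1@1 c2@3 c3@6 c4@6, authorship 1.2.34..
After op 5 (insert('k')): buffer="lkglksllkklt" (len 12), cursors c1@2 c2@5 c3@10 c4@10, authorship 11.22.3434..

Answer: 2 5 10 10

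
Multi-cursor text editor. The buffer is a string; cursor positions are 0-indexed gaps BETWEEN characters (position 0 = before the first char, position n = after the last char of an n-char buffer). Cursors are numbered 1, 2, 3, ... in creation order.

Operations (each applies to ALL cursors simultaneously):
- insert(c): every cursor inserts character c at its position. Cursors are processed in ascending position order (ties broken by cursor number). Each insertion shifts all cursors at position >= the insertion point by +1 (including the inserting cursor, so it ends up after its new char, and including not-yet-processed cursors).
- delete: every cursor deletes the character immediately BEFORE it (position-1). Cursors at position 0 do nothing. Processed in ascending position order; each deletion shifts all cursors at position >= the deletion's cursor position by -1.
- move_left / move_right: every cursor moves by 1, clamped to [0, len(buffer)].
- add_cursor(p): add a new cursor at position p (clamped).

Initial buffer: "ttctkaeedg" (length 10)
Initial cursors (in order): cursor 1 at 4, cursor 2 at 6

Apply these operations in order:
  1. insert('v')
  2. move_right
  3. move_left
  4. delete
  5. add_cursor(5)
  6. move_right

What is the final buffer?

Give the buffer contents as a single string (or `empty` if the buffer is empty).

After op 1 (insert('v')): buffer="ttctvkaveedg" (len 12), cursors c1@5 c2@8, authorship ....1..2....
After op 2 (move_right): buffer="ttctvkaveedg" (len 12), cursors c1@6 c2@9, authorship ....1..2....
After op 3 (move_left): buffer="ttctvkaveedg" (len 12), cursors c1@5 c2@8, authorship ....1..2....
After op 4 (delete): buffer="ttctkaeedg" (len 10), cursors c1@4 c2@6, authorship ..........
After op 5 (add_cursor(5)): buffer="ttctkaeedg" (len 10), cursors c1@4 c3@5 c2@6, authorship ..........
After op 6 (move_right): buffer="ttctkaeedg" (len 10), cursors c1@5 c3@6 c2@7, authorship ..........

Answer: ttctkaeedg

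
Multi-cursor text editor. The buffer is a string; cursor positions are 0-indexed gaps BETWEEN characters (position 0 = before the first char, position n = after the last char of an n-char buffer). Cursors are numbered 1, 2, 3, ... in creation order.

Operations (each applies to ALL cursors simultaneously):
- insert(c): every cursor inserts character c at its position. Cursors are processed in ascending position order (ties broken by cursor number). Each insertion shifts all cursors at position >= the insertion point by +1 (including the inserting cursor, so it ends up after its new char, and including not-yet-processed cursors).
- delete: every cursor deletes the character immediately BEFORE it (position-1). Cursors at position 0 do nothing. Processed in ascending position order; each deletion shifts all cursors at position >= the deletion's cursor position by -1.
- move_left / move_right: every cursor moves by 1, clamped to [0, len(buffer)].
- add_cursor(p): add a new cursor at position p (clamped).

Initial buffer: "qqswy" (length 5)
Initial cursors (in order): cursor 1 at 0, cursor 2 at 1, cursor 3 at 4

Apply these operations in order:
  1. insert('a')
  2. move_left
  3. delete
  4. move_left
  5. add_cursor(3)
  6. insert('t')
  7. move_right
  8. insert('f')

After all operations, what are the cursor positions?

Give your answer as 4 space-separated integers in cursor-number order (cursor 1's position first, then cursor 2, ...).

After op 1 (insert('a')): buffer="aqaqsway" (len 8), cursors c1@1 c2@3 c3@7, authorship 1.2...3.
After op 2 (move_left): buffer="aqaqsway" (len 8), cursors c1@0 c2@2 c3@6, authorship 1.2...3.
After op 3 (delete): buffer="aaqsay" (len 6), cursors c1@0 c2@1 c3@4, authorship 12..3.
After op 4 (move_left): buffer="aaqsay" (len 6), cursors c1@0 c2@0 c3@3, authorship 12..3.
After op 5 (add_cursor(3)): buffer="aaqsay" (len 6), cursors c1@0 c2@0 c3@3 c4@3, authorship 12..3.
After op 6 (insert('t')): buffer="ttaaqttsay" (len 10), cursors c1@2 c2@2 c3@7 c4@7, authorship 1212.34.3.
After op 7 (move_right): buffer="ttaaqttsay" (len 10), cursors c1@3 c2@3 c3@8 c4@8, authorship 1212.34.3.
After op 8 (insert('f')): buffer="ttaffaqttsffay" (len 14), cursors c1@5 c2@5 c3@12 c4@12, authorship 121122.34.343.

Answer: 5 5 12 12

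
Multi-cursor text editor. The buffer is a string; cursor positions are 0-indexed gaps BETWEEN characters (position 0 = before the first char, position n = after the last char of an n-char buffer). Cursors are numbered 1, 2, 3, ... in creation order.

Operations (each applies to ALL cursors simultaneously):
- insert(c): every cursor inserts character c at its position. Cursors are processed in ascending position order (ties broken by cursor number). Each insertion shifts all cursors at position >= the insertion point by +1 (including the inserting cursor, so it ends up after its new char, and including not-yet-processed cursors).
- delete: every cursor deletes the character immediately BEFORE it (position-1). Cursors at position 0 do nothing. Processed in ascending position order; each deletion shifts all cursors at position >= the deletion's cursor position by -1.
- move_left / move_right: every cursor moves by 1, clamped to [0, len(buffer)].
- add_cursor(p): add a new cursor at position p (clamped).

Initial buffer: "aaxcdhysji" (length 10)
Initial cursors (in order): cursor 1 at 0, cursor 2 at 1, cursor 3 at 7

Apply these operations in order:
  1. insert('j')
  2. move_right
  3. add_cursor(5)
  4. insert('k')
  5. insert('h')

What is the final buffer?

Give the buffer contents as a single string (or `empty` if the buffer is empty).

Answer: jakhjakhxkhcdhyjskhji

Derivation:
After op 1 (insert('j')): buffer="jajaxcdhyjsji" (len 13), cursors c1@1 c2@3 c3@10, authorship 1.2......3...
After op 2 (move_right): buffer="jajaxcdhyjsji" (len 13), cursors c1@2 c2@4 c3@11, authorship 1.2......3...
After op 3 (add_cursor(5)): buffer="jajaxcdhyjsji" (len 13), cursors c1@2 c2@4 c4@5 c3@11, authorship 1.2......3...
After op 4 (insert('k')): buffer="jakjakxkcdhyjskji" (len 17), cursors c1@3 c2@6 c4@8 c3@15, authorship 1.12.2.4....3.3..
After op 5 (insert('h')): buffer="jakhjakhxkhcdhyjskhji" (len 21), cursors c1@4 c2@8 c4@11 c3@19, authorship 1.112.22.44....3.33..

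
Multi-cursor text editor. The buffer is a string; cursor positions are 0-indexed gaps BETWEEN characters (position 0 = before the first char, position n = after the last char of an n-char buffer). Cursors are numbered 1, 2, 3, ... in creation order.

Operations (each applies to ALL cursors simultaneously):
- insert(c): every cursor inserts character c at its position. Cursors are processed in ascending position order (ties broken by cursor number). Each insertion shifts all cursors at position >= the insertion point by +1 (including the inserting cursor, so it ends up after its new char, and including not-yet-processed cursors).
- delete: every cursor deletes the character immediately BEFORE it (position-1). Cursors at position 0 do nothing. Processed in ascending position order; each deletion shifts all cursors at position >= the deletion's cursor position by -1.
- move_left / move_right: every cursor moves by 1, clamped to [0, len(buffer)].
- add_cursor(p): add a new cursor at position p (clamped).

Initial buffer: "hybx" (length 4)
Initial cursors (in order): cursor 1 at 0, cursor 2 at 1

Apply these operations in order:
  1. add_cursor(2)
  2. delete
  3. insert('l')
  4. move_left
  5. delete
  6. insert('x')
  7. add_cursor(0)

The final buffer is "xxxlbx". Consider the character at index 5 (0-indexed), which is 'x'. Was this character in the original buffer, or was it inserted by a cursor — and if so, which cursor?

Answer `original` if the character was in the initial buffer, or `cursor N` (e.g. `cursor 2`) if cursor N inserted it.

Answer: original

Derivation:
After op 1 (add_cursor(2)): buffer="hybx" (len 4), cursors c1@0 c2@1 c3@2, authorship ....
After op 2 (delete): buffer="bx" (len 2), cursors c1@0 c2@0 c3@0, authorship ..
After op 3 (insert('l')): buffer="lllbx" (len 5), cursors c1@3 c2@3 c3@3, authorship 123..
After op 4 (move_left): buffer="lllbx" (len 5), cursors c1@2 c2@2 c3@2, authorship 123..
After op 5 (delete): buffer="lbx" (len 3), cursors c1@0 c2@0 c3@0, authorship 3..
After op 6 (insert('x')): buffer="xxxlbx" (len 6), cursors c1@3 c2@3 c3@3, authorship 1233..
After op 7 (add_cursor(0)): buffer="xxxlbx" (len 6), cursors c4@0 c1@3 c2@3 c3@3, authorship 1233..
Authorship (.=original, N=cursor N): 1 2 3 3 . .
Index 5: author = original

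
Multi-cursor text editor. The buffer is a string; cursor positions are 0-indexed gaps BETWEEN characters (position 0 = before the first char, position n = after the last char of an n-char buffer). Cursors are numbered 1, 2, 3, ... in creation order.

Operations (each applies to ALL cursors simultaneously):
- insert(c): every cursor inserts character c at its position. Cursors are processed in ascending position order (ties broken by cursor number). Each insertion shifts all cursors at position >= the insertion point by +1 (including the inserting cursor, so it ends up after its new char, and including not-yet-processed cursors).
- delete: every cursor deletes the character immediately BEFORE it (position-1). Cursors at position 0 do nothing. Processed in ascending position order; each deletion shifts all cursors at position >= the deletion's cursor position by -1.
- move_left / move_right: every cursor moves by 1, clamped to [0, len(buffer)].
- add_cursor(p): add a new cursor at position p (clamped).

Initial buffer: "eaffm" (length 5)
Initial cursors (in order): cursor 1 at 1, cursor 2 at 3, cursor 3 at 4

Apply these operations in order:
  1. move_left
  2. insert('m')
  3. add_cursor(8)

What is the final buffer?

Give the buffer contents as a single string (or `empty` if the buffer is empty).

Answer: meamfmfm

Derivation:
After op 1 (move_left): buffer="eaffm" (len 5), cursors c1@0 c2@2 c3@3, authorship .....
After op 2 (insert('m')): buffer="meamfmfm" (len 8), cursors c1@1 c2@4 c3@6, authorship 1..2.3..
After op 3 (add_cursor(8)): buffer="meamfmfm" (len 8), cursors c1@1 c2@4 c3@6 c4@8, authorship 1..2.3..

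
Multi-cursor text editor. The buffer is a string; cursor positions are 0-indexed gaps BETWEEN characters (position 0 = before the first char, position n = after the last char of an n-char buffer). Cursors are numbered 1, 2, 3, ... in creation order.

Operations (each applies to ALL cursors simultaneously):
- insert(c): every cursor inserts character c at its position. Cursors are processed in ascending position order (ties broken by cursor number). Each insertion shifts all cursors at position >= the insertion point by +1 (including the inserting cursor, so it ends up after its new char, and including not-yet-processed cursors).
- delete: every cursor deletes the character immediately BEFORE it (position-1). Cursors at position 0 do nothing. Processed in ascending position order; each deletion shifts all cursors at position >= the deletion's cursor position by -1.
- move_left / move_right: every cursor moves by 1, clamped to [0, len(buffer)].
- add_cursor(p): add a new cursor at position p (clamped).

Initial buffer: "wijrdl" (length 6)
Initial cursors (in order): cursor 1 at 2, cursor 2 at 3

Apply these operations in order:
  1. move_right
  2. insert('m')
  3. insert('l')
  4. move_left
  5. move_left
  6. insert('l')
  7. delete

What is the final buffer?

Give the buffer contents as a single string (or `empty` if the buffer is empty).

Answer: wijmlrmldl

Derivation:
After op 1 (move_right): buffer="wijrdl" (len 6), cursors c1@3 c2@4, authorship ......
After op 2 (insert('m')): buffer="wijmrmdl" (len 8), cursors c1@4 c2@6, authorship ...1.2..
After op 3 (insert('l')): buffer="wijmlrmldl" (len 10), cursors c1@5 c2@8, authorship ...11.22..
After op 4 (move_left): buffer="wijmlrmldl" (len 10), cursors c1@4 c2@7, authorship ...11.22..
After op 5 (move_left): buffer="wijmlrmldl" (len 10), cursors c1@3 c2@6, authorship ...11.22..
After op 6 (insert('l')): buffer="wijlmlrlmldl" (len 12), cursors c1@4 c2@8, authorship ...111.222..
After op 7 (delete): buffer="wijmlrmldl" (len 10), cursors c1@3 c2@6, authorship ...11.22..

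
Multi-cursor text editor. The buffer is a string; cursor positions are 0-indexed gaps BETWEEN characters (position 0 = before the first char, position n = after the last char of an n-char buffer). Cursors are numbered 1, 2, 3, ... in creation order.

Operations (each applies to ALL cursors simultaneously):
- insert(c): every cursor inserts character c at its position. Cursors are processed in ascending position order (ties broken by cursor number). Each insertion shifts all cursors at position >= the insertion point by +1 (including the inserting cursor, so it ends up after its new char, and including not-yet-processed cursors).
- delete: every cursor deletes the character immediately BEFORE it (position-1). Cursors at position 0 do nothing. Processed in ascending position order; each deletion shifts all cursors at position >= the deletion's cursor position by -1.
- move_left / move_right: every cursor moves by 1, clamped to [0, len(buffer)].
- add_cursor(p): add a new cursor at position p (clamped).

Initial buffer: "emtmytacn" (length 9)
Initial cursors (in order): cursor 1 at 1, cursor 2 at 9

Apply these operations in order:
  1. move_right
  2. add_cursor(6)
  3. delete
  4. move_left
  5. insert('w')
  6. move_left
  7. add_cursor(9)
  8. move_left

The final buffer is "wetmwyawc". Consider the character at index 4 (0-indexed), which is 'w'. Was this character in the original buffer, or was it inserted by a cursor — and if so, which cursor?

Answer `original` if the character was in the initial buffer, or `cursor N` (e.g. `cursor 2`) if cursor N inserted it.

After op 1 (move_right): buffer="emtmytacn" (len 9), cursors c1@2 c2@9, authorship .........
After op 2 (add_cursor(6)): buffer="emtmytacn" (len 9), cursors c1@2 c3@6 c2@9, authorship .........
After op 3 (delete): buffer="etmyac" (len 6), cursors c1@1 c3@4 c2@6, authorship ......
After op 4 (move_left): buffer="etmyac" (len 6), cursors c1@0 c3@3 c2@5, authorship ......
After op 5 (insert('w')): buffer="wetmwyawc" (len 9), cursors c1@1 c3@5 c2@8, authorship 1...3..2.
After op 6 (move_left): buffer="wetmwyawc" (len 9), cursors c1@0 c3@4 c2@7, authorship 1...3..2.
After op 7 (add_cursor(9)): buffer="wetmwyawc" (len 9), cursors c1@0 c3@4 c2@7 c4@9, authorship 1...3..2.
After op 8 (move_left): buffer="wetmwyawc" (len 9), cursors c1@0 c3@3 c2@6 c4@8, authorship 1...3..2.
Authorship (.=original, N=cursor N): 1 . . . 3 . . 2 .
Index 4: author = 3

Answer: cursor 3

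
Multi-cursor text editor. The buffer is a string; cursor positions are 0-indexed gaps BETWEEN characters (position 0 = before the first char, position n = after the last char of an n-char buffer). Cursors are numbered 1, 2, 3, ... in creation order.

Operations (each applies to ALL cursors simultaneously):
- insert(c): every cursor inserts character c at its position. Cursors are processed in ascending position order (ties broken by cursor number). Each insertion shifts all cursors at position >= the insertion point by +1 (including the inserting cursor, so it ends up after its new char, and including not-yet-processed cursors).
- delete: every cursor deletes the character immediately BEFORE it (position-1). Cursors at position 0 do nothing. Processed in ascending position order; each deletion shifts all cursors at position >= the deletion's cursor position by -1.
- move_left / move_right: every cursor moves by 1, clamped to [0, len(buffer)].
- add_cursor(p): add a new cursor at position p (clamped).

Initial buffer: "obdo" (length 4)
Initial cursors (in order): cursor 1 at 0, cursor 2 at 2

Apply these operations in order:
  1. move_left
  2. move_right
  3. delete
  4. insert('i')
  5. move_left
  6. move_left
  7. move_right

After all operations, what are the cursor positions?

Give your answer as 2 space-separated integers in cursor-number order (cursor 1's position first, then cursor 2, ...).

Answer: 1 1

Derivation:
After op 1 (move_left): buffer="obdo" (len 4), cursors c1@0 c2@1, authorship ....
After op 2 (move_right): buffer="obdo" (len 4), cursors c1@1 c2@2, authorship ....
After op 3 (delete): buffer="do" (len 2), cursors c1@0 c2@0, authorship ..
After op 4 (insert('i')): buffer="iido" (len 4), cursors c1@2 c2@2, authorship 12..
After op 5 (move_left): buffer="iido" (len 4), cursors c1@1 c2@1, authorship 12..
After op 6 (move_left): buffer="iido" (len 4), cursors c1@0 c2@0, authorship 12..
After op 7 (move_right): buffer="iido" (len 4), cursors c1@1 c2@1, authorship 12..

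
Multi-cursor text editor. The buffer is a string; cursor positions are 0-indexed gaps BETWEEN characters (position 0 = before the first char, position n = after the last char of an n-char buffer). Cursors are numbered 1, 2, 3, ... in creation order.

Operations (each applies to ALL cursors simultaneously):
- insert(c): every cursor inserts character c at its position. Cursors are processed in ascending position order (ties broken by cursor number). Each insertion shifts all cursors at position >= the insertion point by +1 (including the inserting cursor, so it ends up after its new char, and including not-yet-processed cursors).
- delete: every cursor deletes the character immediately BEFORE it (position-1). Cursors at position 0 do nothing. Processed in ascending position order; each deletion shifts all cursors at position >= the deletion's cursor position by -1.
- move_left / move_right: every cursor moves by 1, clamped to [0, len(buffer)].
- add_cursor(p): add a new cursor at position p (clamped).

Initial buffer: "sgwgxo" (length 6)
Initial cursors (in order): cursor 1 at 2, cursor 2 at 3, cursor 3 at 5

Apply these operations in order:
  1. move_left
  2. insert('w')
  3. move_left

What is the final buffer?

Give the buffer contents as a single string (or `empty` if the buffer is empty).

After op 1 (move_left): buffer="sgwgxo" (len 6), cursors c1@1 c2@2 c3@4, authorship ......
After op 2 (insert('w')): buffer="swgwwgwxo" (len 9), cursors c1@2 c2@4 c3@7, authorship .1.2..3..
After op 3 (move_left): buffer="swgwwgwxo" (len 9), cursors c1@1 c2@3 c3@6, authorship .1.2..3..

Answer: swgwwgwxo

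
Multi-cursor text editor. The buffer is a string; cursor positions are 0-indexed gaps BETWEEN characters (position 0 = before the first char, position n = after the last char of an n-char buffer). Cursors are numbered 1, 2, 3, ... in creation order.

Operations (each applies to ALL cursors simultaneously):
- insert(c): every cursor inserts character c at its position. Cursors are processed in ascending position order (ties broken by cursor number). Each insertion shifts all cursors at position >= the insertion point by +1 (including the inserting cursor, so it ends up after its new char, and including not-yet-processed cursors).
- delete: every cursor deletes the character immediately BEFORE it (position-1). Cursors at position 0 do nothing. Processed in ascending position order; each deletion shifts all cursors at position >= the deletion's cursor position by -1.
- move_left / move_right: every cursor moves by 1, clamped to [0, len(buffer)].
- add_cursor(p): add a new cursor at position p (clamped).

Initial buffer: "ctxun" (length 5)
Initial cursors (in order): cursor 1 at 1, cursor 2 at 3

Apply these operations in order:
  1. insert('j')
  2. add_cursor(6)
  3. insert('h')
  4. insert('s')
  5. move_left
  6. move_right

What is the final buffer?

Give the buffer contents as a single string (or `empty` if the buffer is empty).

Answer: cjhstxjhsuhsn

Derivation:
After op 1 (insert('j')): buffer="cjtxjun" (len 7), cursors c1@2 c2@5, authorship .1..2..
After op 2 (add_cursor(6)): buffer="cjtxjun" (len 7), cursors c1@2 c2@5 c3@6, authorship .1..2..
After op 3 (insert('h')): buffer="cjhtxjhuhn" (len 10), cursors c1@3 c2@7 c3@9, authorship .11..22.3.
After op 4 (insert('s')): buffer="cjhstxjhsuhsn" (len 13), cursors c1@4 c2@9 c3@12, authorship .111..222.33.
After op 5 (move_left): buffer="cjhstxjhsuhsn" (len 13), cursors c1@3 c2@8 c3@11, authorship .111..222.33.
After op 6 (move_right): buffer="cjhstxjhsuhsn" (len 13), cursors c1@4 c2@9 c3@12, authorship .111..222.33.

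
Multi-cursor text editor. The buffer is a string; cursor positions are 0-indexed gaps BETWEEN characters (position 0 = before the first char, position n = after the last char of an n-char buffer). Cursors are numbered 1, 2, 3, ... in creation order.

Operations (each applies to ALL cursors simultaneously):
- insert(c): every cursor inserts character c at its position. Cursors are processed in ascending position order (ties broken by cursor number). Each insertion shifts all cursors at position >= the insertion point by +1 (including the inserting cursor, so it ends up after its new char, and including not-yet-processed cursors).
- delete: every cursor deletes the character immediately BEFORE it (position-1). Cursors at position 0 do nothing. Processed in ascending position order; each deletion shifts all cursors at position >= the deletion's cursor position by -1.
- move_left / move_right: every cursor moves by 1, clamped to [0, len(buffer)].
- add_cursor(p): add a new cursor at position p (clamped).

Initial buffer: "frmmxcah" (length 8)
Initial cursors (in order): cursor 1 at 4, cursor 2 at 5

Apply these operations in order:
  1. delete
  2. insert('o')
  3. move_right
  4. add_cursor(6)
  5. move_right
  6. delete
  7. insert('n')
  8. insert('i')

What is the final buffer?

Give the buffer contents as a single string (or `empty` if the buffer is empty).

Answer: frmonnniiih

Derivation:
After op 1 (delete): buffer="frmcah" (len 6), cursors c1@3 c2@3, authorship ......
After op 2 (insert('o')): buffer="frmoocah" (len 8), cursors c1@5 c2@5, authorship ...12...
After op 3 (move_right): buffer="frmoocah" (len 8), cursors c1@6 c2@6, authorship ...12...
After op 4 (add_cursor(6)): buffer="frmoocah" (len 8), cursors c1@6 c2@6 c3@6, authorship ...12...
After op 5 (move_right): buffer="frmoocah" (len 8), cursors c1@7 c2@7 c3@7, authorship ...12...
After op 6 (delete): buffer="frmoh" (len 5), cursors c1@4 c2@4 c3@4, authorship ...1.
After op 7 (insert('n')): buffer="frmonnnh" (len 8), cursors c1@7 c2@7 c3@7, authorship ...1123.
After op 8 (insert('i')): buffer="frmonnniiih" (len 11), cursors c1@10 c2@10 c3@10, authorship ...1123123.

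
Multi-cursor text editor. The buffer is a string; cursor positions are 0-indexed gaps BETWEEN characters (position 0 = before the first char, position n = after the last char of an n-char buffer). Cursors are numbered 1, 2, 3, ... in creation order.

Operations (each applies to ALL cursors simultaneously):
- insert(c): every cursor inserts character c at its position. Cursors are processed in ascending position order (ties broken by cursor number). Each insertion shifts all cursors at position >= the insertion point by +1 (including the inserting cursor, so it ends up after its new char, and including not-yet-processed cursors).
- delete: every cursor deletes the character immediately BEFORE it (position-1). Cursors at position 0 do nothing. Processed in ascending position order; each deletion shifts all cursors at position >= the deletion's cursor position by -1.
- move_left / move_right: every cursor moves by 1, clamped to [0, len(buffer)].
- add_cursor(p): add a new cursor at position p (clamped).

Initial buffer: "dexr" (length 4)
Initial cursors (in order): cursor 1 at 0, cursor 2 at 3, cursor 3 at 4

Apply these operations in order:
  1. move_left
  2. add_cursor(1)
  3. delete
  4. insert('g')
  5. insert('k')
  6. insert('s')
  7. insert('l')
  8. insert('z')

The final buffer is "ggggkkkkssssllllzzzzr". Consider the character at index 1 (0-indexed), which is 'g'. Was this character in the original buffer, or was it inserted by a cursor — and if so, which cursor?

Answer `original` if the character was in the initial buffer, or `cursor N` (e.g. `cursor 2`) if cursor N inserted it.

After op 1 (move_left): buffer="dexr" (len 4), cursors c1@0 c2@2 c3@3, authorship ....
After op 2 (add_cursor(1)): buffer="dexr" (len 4), cursors c1@0 c4@1 c2@2 c3@3, authorship ....
After op 3 (delete): buffer="r" (len 1), cursors c1@0 c2@0 c3@0 c4@0, authorship .
After op 4 (insert('g')): buffer="ggggr" (len 5), cursors c1@4 c2@4 c3@4 c4@4, authorship 1234.
After op 5 (insert('k')): buffer="ggggkkkkr" (len 9), cursors c1@8 c2@8 c3@8 c4@8, authorship 12341234.
After op 6 (insert('s')): buffer="ggggkkkkssssr" (len 13), cursors c1@12 c2@12 c3@12 c4@12, authorship 123412341234.
After op 7 (insert('l')): buffer="ggggkkkkssssllllr" (len 17), cursors c1@16 c2@16 c3@16 c4@16, authorship 1234123412341234.
After op 8 (insert('z')): buffer="ggggkkkkssssllllzzzzr" (len 21), cursors c1@20 c2@20 c3@20 c4@20, authorship 12341234123412341234.
Authorship (.=original, N=cursor N): 1 2 3 4 1 2 3 4 1 2 3 4 1 2 3 4 1 2 3 4 .
Index 1: author = 2

Answer: cursor 2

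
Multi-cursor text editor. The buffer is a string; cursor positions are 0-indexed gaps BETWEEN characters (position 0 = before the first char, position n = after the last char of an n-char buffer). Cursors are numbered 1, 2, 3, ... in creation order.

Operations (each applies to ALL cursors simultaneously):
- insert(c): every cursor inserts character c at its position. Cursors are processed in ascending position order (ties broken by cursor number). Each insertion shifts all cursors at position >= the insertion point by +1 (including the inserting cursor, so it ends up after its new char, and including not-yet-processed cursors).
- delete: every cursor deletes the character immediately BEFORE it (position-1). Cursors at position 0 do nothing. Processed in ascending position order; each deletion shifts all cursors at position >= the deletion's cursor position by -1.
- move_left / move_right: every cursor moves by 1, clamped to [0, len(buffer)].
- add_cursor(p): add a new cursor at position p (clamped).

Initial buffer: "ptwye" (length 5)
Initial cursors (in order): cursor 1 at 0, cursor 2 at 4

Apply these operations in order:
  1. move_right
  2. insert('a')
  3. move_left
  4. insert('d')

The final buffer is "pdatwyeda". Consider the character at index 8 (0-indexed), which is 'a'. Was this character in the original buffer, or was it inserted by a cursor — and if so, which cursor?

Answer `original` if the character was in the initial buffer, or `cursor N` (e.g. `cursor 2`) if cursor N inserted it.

After op 1 (move_right): buffer="ptwye" (len 5), cursors c1@1 c2@5, authorship .....
After op 2 (insert('a')): buffer="patwyea" (len 7), cursors c1@2 c2@7, authorship .1....2
After op 3 (move_left): buffer="patwyea" (len 7), cursors c1@1 c2@6, authorship .1....2
After op 4 (insert('d')): buffer="pdatwyeda" (len 9), cursors c1@2 c2@8, authorship .11....22
Authorship (.=original, N=cursor N): . 1 1 . . . . 2 2
Index 8: author = 2

Answer: cursor 2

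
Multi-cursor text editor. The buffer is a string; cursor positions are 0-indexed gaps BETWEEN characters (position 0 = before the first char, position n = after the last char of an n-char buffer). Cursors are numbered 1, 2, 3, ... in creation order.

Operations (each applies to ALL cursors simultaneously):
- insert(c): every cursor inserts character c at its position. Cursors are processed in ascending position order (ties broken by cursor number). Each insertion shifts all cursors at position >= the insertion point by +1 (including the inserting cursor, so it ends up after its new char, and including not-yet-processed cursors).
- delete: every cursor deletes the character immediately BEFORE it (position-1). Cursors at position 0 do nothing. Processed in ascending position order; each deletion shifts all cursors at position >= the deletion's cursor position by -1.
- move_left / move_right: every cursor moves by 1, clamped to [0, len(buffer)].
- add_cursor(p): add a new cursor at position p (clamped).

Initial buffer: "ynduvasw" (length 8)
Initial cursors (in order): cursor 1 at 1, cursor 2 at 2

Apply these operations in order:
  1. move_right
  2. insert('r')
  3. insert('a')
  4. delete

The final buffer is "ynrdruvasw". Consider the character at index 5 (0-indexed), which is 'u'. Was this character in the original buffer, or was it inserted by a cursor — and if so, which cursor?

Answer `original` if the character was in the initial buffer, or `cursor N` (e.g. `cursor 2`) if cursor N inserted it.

After op 1 (move_right): buffer="ynduvasw" (len 8), cursors c1@2 c2@3, authorship ........
After op 2 (insert('r')): buffer="ynrdruvasw" (len 10), cursors c1@3 c2@5, authorship ..1.2.....
After op 3 (insert('a')): buffer="ynradrauvasw" (len 12), cursors c1@4 c2@7, authorship ..11.22.....
After op 4 (delete): buffer="ynrdruvasw" (len 10), cursors c1@3 c2@5, authorship ..1.2.....
Authorship (.=original, N=cursor N): . . 1 . 2 . . . . .
Index 5: author = original

Answer: original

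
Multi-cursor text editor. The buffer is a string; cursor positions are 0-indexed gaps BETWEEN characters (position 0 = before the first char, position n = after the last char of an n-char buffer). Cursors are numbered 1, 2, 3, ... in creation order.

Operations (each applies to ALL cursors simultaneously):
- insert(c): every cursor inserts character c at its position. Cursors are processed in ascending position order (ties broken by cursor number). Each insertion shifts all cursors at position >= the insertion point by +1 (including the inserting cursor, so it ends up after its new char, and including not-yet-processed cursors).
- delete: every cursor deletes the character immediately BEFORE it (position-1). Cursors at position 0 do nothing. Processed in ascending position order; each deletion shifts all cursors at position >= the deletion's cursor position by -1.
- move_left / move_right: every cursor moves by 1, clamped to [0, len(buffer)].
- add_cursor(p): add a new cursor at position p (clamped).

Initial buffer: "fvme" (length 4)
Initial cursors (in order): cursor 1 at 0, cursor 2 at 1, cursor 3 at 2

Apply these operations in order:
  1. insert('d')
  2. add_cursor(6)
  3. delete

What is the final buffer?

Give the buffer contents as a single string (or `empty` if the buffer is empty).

Answer: fve

Derivation:
After op 1 (insert('d')): buffer="dfdvdme" (len 7), cursors c1@1 c2@3 c3@5, authorship 1.2.3..
After op 2 (add_cursor(6)): buffer="dfdvdme" (len 7), cursors c1@1 c2@3 c3@5 c4@6, authorship 1.2.3..
After op 3 (delete): buffer="fve" (len 3), cursors c1@0 c2@1 c3@2 c4@2, authorship ...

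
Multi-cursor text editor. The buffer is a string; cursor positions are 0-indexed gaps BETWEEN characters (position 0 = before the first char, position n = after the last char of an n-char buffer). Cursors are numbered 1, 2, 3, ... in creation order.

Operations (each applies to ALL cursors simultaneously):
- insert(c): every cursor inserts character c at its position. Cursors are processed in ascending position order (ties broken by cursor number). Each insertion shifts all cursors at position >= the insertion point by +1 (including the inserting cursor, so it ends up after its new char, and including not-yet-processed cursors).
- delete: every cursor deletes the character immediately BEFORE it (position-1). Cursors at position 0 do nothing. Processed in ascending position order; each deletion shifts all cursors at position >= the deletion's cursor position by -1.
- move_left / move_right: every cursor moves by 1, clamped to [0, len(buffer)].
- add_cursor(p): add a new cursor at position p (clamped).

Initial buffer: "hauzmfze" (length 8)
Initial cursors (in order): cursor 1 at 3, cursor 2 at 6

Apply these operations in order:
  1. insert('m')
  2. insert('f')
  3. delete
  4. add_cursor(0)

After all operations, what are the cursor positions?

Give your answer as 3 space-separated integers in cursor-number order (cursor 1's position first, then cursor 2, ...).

After op 1 (insert('m')): buffer="haumzmfmze" (len 10), cursors c1@4 c2@8, authorship ...1...2..
After op 2 (insert('f')): buffer="haumfzmfmfze" (len 12), cursors c1@5 c2@10, authorship ...11...22..
After op 3 (delete): buffer="haumzmfmze" (len 10), cursors c1@4 c2@8, authorship ...1...2..
After op 4 (add_cursor(0)): buffer="haumzmfmze" (len 10), cursors c3@0 c1@4 c2@8, authorship ...1...2..

Answer: 4 8 0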